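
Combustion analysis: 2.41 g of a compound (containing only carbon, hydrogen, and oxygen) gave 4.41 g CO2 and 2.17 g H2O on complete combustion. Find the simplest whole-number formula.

mol C = 4.41 / 44.01 = 0.1002; mass C = 0.1002 × 12.01 = 1.203 g
mol H = 2 × (2.17 / 18.02) = 0.2408; mass H = 0.2408 × 1.008 = 0.2428 g
mass O = 2.41 − (1.446) = 0.9638 g → mol O = 0.06024
Divide by the smallest (0.06024 mol O): C 1.664, H 3.998, O 1.000
Scaling by 3: C 4.99, H 12.00, O 3.00 → C5H12O3

C5H12O3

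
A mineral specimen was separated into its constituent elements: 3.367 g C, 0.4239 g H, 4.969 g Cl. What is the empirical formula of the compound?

n(C) = 3.367/12.01 = 0.2803, n(H) = 0.4239/1.008 = 0.4205, n(Cl) = 4.969/35.45 = 0.1402
Smallest is Cl at 0.1402 mol; normalising gives C 2.000, H 3.000, Cl 1.000
≈ 2:3:1 → C2H3Cl

C2H3Cl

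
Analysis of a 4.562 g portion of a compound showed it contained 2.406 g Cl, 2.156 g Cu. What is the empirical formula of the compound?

Cl2Cu

Cl: 2.406 g ÷ 35.45 g/mol = 0.06787 mol
Cu: 2.156 g ÷ 63.55 g/mol = 0.03393 mol
Ratios (÷ 0.03393): Cl 2.001, Cu 1.000
→ Cl2Cu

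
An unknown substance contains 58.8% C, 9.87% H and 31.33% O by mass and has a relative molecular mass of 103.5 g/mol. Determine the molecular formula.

C5H10O2

Assume 100 g: 58.8 g C, 9.87 g H, 31.33 g O.
C: 58.8 g ÷ 12.01 g/mol = 4.896 mol
H: 9.87 g ÷ 1.008 g/mol = 9.792 mol
O: 31.33 g ÷ 16.00 g/mol = 1.958 mol
Divide by the smallest (1.958 mol O): C 2.500, H 5.001, O 1.000
Scaling by 2: C 5.00, H 10.00, O 2.00 → C5H10O2
Empirical-formula mass = 102.13 g/mol
n = 103.5 / 102.13 = 1.01 ≈ 1
Molecular formula = empirical formula = C5H10O2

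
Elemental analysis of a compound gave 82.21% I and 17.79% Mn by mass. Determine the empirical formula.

I2Mn

Assume 100 g: 82.21 g I, 17.79 g Mn.
n(I) = 82.21/126.90 = 0.6478, n(Mn) = 17.79/54.94 = 0.3238
Ratios (÷ 0.3238): I 2.001, Mn 1.000
Ratio ≈ 2:1, so the empirical formula is I2Mn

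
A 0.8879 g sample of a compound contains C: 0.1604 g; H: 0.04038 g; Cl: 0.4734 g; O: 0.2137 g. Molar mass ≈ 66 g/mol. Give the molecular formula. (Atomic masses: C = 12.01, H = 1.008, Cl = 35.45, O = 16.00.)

C: 0.1604 g ÷ 12.01 g/mol = 0.01336 mol
H: 0.04038 g ÷ 1.008 g/mol = 0.04006 mol
Cl: 0.4734 g ÷ 35.45 g/mol = 0.01335 mol
O: 0.2137 g ÷ 16.00 g/mol = 0.01336 mol
Ratios (÷ 0.01335): C 1.000, H 3.000, Cl 1.000, O 1.000
≈ 1:3:1:1 → CH3ClO
Empirical-formula mass = 66.48 g/mol
n = 66 / 66.48 = 0.99 ≈ 1
Molecular formula = empirical formula = CH3ClO

CH3ClO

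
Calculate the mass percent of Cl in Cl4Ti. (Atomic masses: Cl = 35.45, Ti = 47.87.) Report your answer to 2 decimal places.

74.76%

Molar mass = 4(35.45) + 1(47.87) = 189.670 g/mol
Mass of Cl per mole = 4 × 35.45 = 141.800 g
% Cl = 141.800 / 189.670 × 100 = 74.76%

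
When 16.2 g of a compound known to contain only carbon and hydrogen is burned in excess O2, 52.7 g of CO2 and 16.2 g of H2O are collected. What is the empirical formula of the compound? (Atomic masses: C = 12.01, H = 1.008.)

mol C = 52.7 / 44.01 = 1.197; mass C = 1.197 × 12.01 = 14.38 g
mol H = 2 × (16.2 / 18.02) = 1.798; mass H = 1.798 × 1.008 = 1.812 g
Smallest is C at 1.197 mol; normalising gives C 1.000, H 1.502
×2: C 2.00, H 3.00 → C2H3

C2H3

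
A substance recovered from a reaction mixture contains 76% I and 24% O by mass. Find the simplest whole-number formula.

Assume 100 g: 76 g I, 24 g O.
Moles — I: 76 / 126.90 = 0.5989 mol; O: 24 / 16.00 = 1.5 mol
Smallest is I at 0.5989 mol; normalising gives I 1.000, O 2.505
Scaling by 2: I 2.00, O 5.01 → I2O5

I2O5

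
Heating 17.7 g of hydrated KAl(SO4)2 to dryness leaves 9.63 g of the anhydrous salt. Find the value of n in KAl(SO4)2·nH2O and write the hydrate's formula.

Mass of water lost = 17.7 − 9.63 = 8.07 g → 8.07 / 18.02 = 0.4478 mol H2O
Molar mass of KAl(SO4)2 = 258.22 g/mol → mol KAl(SO4)2 = 9.63 / 258.22 = 0.03729
n = 0.4478 / 0.03729 = 12.01 ≈ 12 → KAl(SO4)2·12H2O

KAl(SO4)2·12H2O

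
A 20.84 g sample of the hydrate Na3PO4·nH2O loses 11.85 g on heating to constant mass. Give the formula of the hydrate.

Na3PO4·12H2O

Mass of anhydrous Na3PO4 = 20.84 − 11.85 = 8.99 g
mol H2O = 11.85 / 18.02 = 0.6576
Molar mass of Na3PO4 = 163.94 g/mol → mol Na3PO4 = 8.99 / 163.94 = 0.05484
n = 0.6576 / 0.05484 = 11.99 ≈ 12 → Na3PO4·12H2O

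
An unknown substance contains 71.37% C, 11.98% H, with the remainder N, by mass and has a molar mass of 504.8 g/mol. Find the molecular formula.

Assume 100 g: 71.37 g C, 11.98 g H, 16.65 g N.
n(C) = 71.37/12.01 = 5.943, n(H) = 11.98/1.008 = 11.88, n(N) = 16.65/14.01 = 1.188
Smallest is N at 1.188 mol; normalising gives C 5.000, H 10.000, N 1.000
Ratio ≈ 5:10:1, so the empirical formula is C5H10N
Empirical-formula mass = 84.14 g/mol
n = 504.8 / 84.14 = 6.00 ≈ 6
Molecular formula = (C5H10N)×6 = C30H60N6

C30H60N6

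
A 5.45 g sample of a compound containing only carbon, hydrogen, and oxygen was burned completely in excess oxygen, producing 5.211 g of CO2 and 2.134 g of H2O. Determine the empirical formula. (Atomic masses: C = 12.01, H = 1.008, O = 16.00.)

CH2O2

mol C = 5.211 / 44.01 = 0.1184; mass C = 0.1184 × 12.01 = 1.422 g
mol H = 2 × (2.134 / 18.02) = 0.2368; mass H = 0.2368 × 1.008 = 0.2387 g
mass O = 5.45 − (1.661) = 3.789 g → mol O = 0.2368
Divide by the smallest (0.1184 mol C): C 1.000, H 2.000, O 2.000
→ CH2O2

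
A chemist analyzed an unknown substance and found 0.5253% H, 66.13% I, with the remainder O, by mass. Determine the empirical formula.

HIO4

Assume 100 g: 0.5253 g H, 66.13 g I, 33.345 g O.
Moles — H: 0.5253 / 1.008 = 0.5211 mol; I: 66.13 / 126.90 = 0.5211 mol; O: 33.345 / 16.00 = 2.084 mol
Ratios (÷ 0.5211): H 1.000, I 1.000, O 3.999
→ HIO4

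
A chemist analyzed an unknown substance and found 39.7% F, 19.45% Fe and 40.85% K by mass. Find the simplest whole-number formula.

Assume 100 g: 39.7 g F, 19.45 g Fe, 40.85 g K.
n(F) = 39.7/19.00 = 2.089, n(Fe) = 19.45/55.85 = 0.3483, n(K) = 40.85/39.10 = 1.045
Divide by the smallest (0.3483 mol Fe): F 6.000, Fe 1.000, K 3.000
Ratio ≈ 6:1:3, so the empirical formula is F6FeK3

F6FeK3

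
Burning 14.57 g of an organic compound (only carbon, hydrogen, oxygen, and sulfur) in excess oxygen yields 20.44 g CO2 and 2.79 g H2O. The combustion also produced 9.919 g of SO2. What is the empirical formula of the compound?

mol C = 20.44 / 44.01 = 0.4644; mass C = 0.4644 × 12.01 = 5.578 g
mol H = 2 × (2.79 / 18.02) = 0.3097; mass H = 0.3097 × 1.008 = 0.3121 g
mol S = 9.919 / 64.07 = 0.1548; mass S = 4.965 g
mass O = 14.57 − (10.85) = 3.715 g → mol O = 0.2322
Ratios (÷ 0.1548): C 3.000, H 2.000, O 1.500, S 1.000
×2: C 6.00, H 4.00, O 3.00, S 2.00 → C6H4O3S2

C6H4O3S2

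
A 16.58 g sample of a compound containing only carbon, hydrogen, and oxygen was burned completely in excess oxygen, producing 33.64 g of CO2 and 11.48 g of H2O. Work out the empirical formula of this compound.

C6H10O3

mol C = 33.64 / 44.01 = 0.7644; mass C = 0.7644 × 12.01 = 9.180 g
mol H = 2 × (11.48 / 18.02) = 1.274; mass H = 1.274 × 1.008 = 1.284 g
mass O = 16.58 − (10.46) = 6.116 g → mol O = 0.3822
Divide by the smallest (0.3822 mol O): C 2.000, H 3.334, O 1.000
×3: C 6.00, H 10.00, O 3.00 → C6H10O3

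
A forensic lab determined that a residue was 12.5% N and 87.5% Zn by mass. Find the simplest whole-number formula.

Assume 100 g: 12.5 g N, 87.5 g Zn.
N: 12.5 g ÷ 14.01 g/mol = 0.8922 mol
Zn: 87.5 g ÷ 65.38 g/mol = 1.338 mol
Smallest is N at 0.8922 mol; normalising gives N 1.000, Zn 1.500
×2: N 2.00, Zn 3.00 → N2Zn3

N2Zn3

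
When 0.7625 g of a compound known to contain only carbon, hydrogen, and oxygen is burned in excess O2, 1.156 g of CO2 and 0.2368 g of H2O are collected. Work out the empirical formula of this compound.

mol C = 1.156 / 44.01 = 0.02627; mass C = 0.02627 × 12.01 = 0.3155 g
mol H = 2 × (0.2368 / 18.02) = 0.02628; mass H = 0.02628 × 1.008 = 0.02649 g
mass O = 0.7625 − (0.3420) = 0.4205 g → mol O = 0.02628
Smallest is C at 0.02627 mol; normalising gives C 1.000, H 1.001, O 1.001
Ratio ≈ 1:1:1, so the empirical formula is CHO

CHO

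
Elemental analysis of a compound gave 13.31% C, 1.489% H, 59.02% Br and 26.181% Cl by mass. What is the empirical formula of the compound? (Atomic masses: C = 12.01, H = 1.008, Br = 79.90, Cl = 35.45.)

Assume 100 g: 13.31 g C, 1.489 g H, 59.02 g Br, 26.181 g Cl.
n(C) = 13.31/12.01 = 1.108, n(H) = 1.489/1.008 = 1.477, n(Br) = 59.02/79.90 = 0.7387, n(Cl) = 26.181/35.45 = 0.7385
Smallest is Cl at 0.7385 mol; normalising gives C 1.501, H 2.000, Br 1.000, Cl 1.000
Scaling by 2: C 3.00, H 4.00, Br 2.00, Cl 2.00 → C3H4Br2Cl2

C3H4Br2Cl2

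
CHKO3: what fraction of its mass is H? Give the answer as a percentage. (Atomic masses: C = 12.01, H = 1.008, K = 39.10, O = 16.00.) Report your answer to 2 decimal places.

Molar mass = 1(12.01) + 1(1.008) + 1(39.10) + 3(16.00) = 100.118 g/mol
Mass of H per mole = 1 × 1.008 = 1.008 g
% H = 1.008 / 100.118 × 100 = 1.01%

1.01%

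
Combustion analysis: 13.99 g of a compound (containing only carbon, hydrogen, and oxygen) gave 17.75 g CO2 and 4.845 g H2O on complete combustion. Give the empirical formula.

C3H4O4

mol C = 17.75 / 44.01 = 0.4033; mass C = 0.4033 × 12.01 = 4.844 g
mol H = 2 × (4.845 / 18.02) = 0.5377; mass H = 0.5377 × 1.008 = 0.5420 g
mass O = 13.99 − (5.386) = 8.604 g → mol O = 0.5378
Ratios (÷ 0.4033): C 1.000, H 1.333, O 1.333
×3: C 3.00, H 4.00, O 4.00 → C3H4O4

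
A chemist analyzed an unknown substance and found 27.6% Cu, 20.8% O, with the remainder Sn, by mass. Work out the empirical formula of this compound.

CuO3Sn

Assume 100 g: 27.6 g Cu, 20.8 g O, 51.6 g Sn.
Cu: 27.6 g ÷ 63.55 g/mol = 0.4343 mol
O: 20.8 g ÷ 16.00 g/mol = 1.3 mol
Sn: 51.6 g ÷ 118.71 g/mol = 0.4347 mol
Smallest is Cu at 0.4343 mol; normalising gives Cu 1.000, O 2.993, Sn 1.001
→ CuO3Sn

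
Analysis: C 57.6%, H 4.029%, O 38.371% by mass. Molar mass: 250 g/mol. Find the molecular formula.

Assume 100 g: 57.6 g C, 4.029 g H, 38.371 g O.
Moles — C: 57.6 / 12.01 = 4.796 mol; H: 4.029 / 1.008 = 3.997 mol; O: 38.371 / 16.00 = 2.398 mol
Smallest is O at 2.398 mol; normalising gives C 2.000, H 1.667, O 1.000
Scaling by 3: C 6.00, H 5.00, O 3.00 → C6H5O3
Empirical-formula mass = 125.10 g/mol
n = 250 / 125.10 = 2.00 ≈ 2
Molecular formula = (C6H5O3)×2 = C12H10O6

C12H10O6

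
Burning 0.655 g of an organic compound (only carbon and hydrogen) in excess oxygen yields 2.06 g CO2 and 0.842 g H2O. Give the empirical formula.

CH2

mol C = 2.06 / 44.01 = 0.04681; mass C = 0.04681 × 12.01 = 0.5622 g
mol H = 2 × (0.842 / 18.02) = 0.09345; mass H = 0.09345 × 1.008 = 0.09420 g
Ratios (÷ 0.04681): C 1.000, H 1.997
≈ 1:2 → CH2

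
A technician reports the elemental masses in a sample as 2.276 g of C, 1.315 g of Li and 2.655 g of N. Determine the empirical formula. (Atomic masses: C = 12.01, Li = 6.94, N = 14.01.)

CLiN

Moles — C: 2.276 / 12.01 = 0.1895 mol; Li: 1.315 / 6.94 = 0.1895 mol; N: 2.655 / 14.01 = 0.1895 mol
Divide by the smallest (0.1895 mol Li): C 1.000, Li 1.000, N 1.000
→ CLiN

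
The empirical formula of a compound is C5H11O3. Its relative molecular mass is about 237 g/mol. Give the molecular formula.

C10H22O6

Empirical-formula mass = 119.14 g/mol
n = 237 / 119.14 = 1.99 ≈ 2
Molecular formula = (C5H11O3)2 = C10H22O6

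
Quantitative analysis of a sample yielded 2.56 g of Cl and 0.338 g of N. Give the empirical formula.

Cl3N

Moles — Cl: 2.56 / 35.45 = 0.07221 mol; N: 0.338 / 14.01 = 0.02413 mol
Smallest is N at 0.02413 mol; normalising gives Cl 2.993, N 1.000
≈ 3:1 → Cl3N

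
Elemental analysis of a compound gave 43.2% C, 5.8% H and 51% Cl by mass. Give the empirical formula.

Assume 100 g: 43.2 g C, 5.8 g H, 51 g Cl.
C: 43.2 g ÷ 12.01 g/mol = 3.597 mol
H: 5.8 g ÷ 1.008 g/mol = 5.754 mol
Cl: 51 g ÷ 35.45 g/mol = 1.439 mol
Smallest is Cl at 1.439 mol; normalising gives C 2.500, H 4.000, Cl 1.000
×2: C 5.00, H 8.00, Cl 2.00 → C5H8Cl2

C5H8Cl2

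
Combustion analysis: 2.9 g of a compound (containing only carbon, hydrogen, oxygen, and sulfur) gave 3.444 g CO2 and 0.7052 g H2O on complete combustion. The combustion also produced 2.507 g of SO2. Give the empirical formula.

C2H2OS

mol C = 3.444 / 44.01 = 0.07825; mass C = 0.07825 × 12.01 = 0.9398 g
mol H = 2 × (0.7052 / 18.02) = 0.07827; mass H = 0.07827 × 1.008 = 0.07889 g
mol S = 2.507 / 64.07 = 0.03913; mass S = 1.255 g
mass O = 2.9 − (2.274) = 0.6264 g → mol O = 0.03915
Ratios (÷ 0.03913): C 2.000, H 2.000, O 1.001, S 1.000
→ C2H2OS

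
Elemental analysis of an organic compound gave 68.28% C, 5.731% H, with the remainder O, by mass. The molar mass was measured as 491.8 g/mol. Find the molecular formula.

C28H28O8

Assume 100 g: 68.28 g C, 5.731 g H, 25.989 g O.
C: 68.28 g ÷ 12.01 g/mol = 5.685 mol
H: 5.731 g ÷ 1.008 g/mol = 5.686 mol
O: 25.989 g ÷ 16.00 g/mol = 1.624 mol
Divide by the smallest (1.624 mol O): C 3.500, H 3.500, O 1.000
Multiply by 2: C 7.00, H 7.00, O 2.00 → C7H7O2
Empirical-formula mass = 123.13 g/mol
n = 491.8 / 123.13 = 3.99 ≈ 4
Molecular formula = (C7H7O2)×4 = C28H28O8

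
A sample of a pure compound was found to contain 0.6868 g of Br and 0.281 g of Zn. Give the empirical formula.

Br2Zn

Br: 0.6868 g ÷ 79.90 g/mol = 0.008596 mol
Zn: 0.281 g ÷ 65.38 g/mol = 0.004298 mol
Ratios (÷ 0.004298): Br 2.000, Zn 1.000
→ Br2Zn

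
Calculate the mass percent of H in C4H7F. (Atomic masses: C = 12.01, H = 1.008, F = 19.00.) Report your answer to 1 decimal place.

Molar mass = 4(12.01) + 7(1.008) + 1(19.00) = 74.096 g/mol
Mass of H per mole = 7 × 1.008 = 7.056 g
% H = 7.056 / 74.096 × 100 = 9.5%

9.5%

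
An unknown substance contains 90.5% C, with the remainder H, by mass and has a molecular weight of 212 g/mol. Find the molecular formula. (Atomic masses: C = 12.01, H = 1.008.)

Assume 100 g: 90.5 g C, 9.5 g H.
Moles — C: 90.5 / 12.01 = 7.535 mol; H: 9.5 / 1.008 = 9.425 mol
Divide by the smallest (7.535 mol C): C 1.000, H 1.251
Multiply by 4: C 4.00, H 5.00 → C4H5
Empirical-formula mass = 53.08 g/mol
n = 212 / 53.08 = 3.99 ≈ 4
Molecular formula = (C4H5)×4 = C16H20

C16H20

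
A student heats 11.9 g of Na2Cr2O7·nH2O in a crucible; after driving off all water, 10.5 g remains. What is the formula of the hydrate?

Na2Cr2O7·2H2O

Mass of water lost = 11.9 − 10.5 = 1.4 g → 1.4 / 18.02 = 0.07769 mol H2O
Molar mass of Na2Cr2O7 = 261.98 g/mol → mol Na2Cr2O7 = 10.5 / 261.98 = 0.04008
n = 0.07769 / 0.04008 = 1.94 ≈ 2 → Na2Cr2O7·2H2O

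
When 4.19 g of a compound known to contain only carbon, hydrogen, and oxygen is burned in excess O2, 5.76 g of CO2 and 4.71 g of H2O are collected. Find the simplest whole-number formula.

CH4O

mol C = 5.76 / 44.01 = 0.1309; mass C = 0.1309 × 12.01 = 1.572 g
mol H = 2 × (4.71 / 18.02) = 0.5228; mass H = 0.5228 × 1.008 = 0.5269 g
mass O = 4.19 − (2.099) = 2.091 g → mol O = 0.1307
Smallest is O at 0.1307 mol; normalising gives C 1.001, H 4.000, O 1.000
Ratio ≈ 1:4:1, so the empirical formula is CH4O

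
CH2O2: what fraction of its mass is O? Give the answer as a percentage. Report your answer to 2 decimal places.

Molar mass = 1(12.01) + 2(1.008) + 2(16.00) = 46.026 g/mol
Mass of O per mole = 2 × 16.00 = 32.000 g
% O = 32.000 / 46.026 × 100 = 69.53%

69.53%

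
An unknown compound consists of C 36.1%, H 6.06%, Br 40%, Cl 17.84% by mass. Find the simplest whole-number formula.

Assume 100 g: 36.1 g C, 6.06 g H, 40 g Br, 17.84 g Cl.
n(C) = 36.1/12.01 = 3.006, n(H) = 6.06/1.008 = 6.012, n(Br) = 40/79.90 = 0.5006, n(Cl) = 17.84/35.45 = 0.5032
Divide by the smallest (0.5006 mol Br): C 6.004, H 12.009, Br 1.000, Cl 1.005
→ C6H12BrCl

C6H12BrCl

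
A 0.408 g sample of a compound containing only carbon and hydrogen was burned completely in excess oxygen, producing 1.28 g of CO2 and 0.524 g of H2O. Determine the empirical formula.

mol C = 1.28 / 44.01 = 0.02908; mass C = 0.02908 × 12.01 = 0.3493 g
mol H = 2 × (0.524 / 18.02) = 0.05816; mass H = 0.05816 × 1.008 = 0.05862 g
Ratios (÷ 0.02908): C 1.000, H 2.000
Ratio ≈ 1:2, so the empirical formula is CH2

CH2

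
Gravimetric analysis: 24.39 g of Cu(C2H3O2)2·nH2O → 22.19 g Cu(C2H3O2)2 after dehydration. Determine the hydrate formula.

Mass of water lost = 24.39 − 22.19 = 2.2 g → 2.2 / 18.02 = 0.1221 mol H2O
Molar mass of Cu(C2H3O2)2 = 181.64 g/mol → mol Cu(C2H3O2)2 = 22.19 / 181.64 = 0.1222
n = 0.1221 / 0.1222 = 1.00 ≈ 1 → Cu(C2H3O2)2·H2O

Cu(C2H3O2)2·H2O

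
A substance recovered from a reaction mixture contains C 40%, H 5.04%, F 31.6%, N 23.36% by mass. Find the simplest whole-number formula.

Assume 100 g: 40 g C, 5.04 g H, 31.6 g F, 23.36 g N.
Moles — C: 40 / 12.01 = 3.331 mol; H: 5.04 / 1.008 = 5 mol; F: 31.6 / 19.00 = 1.663 mol; N: 23.36 / 14.01 = 1.667 mol
Ratios (÷ 1.663): C 2.003, H 3.006, F 1.000, N 1.003
≈ 2:3:1:1 → C2H3FN

C2H3FN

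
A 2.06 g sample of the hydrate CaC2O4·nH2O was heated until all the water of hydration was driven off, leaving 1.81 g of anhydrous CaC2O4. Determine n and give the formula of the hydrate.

CaC2O4·H2O

Mass of water lost = 2.06 − 1.81 = 0.25 g → 0.25 / 18.02 = 0.01387 mol H2O
Molar mass of CaC2O4 = 128.10 g/mol → mol CaC2O4 = 1.81 / 128.10 = 0.01413
n = 0.01387 / 0.01413 = 0.98 ≈ 1 → CaC2O4·H2O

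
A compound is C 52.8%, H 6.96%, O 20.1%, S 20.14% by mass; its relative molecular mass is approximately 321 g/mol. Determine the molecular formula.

C14H22O4S2

Assume 100 g: 52.8 g C, 6.96 g H, 20.1 g O, 20.14 g S.
C: 52.8 g ÷ 12.01 g/mol = 4.396 mol
H: 6.96 g ÷ 1.008 g/mol = 6.905 mol
O: 20.1 g ÷ 16.00 g/mol = 1.256 mol
S: 20.14 g ÷ 32.07 g/mol = 0.628 mol
Smallest is S at 0.628 mol; normalising gives C 7.001, H 10.995, O 2.000, S 1.000
→ C7H11O2S
Empirical-formula mass = 159.23 g/mol
n = 321 / 159.23 = 2.02 ≈ 2
Molecular formula = (C7H11O2S)×2 = C14H22O4S2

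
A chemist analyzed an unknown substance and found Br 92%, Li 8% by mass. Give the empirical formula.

Assume 100 g: 92 g Br, 8 g Li.
Moles — Br: 92 / 79.90 = 1.151 mol; Li: 8 / 6.94 = 1.153 mol
Smallest is Br at 1.151 mol; normalising gives Br 1.000, Li 1.001
→ BrLi

BrLi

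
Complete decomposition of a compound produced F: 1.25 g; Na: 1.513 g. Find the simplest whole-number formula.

n(F) = 1.25/19.00 = 0.06579, n(Na) = 1.513/22.99 = 0.06581
Smallest is F at 0.06579 mol; normalising gives F 1.000, Na 1.000
→ FNa

FNa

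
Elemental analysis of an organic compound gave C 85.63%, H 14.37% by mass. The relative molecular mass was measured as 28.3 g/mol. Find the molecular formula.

C2H4

Assume 100 g: 85.63 g C, 14.37 g H.
C: 85.63 g ÷ 12.01 g/mol = 7.13 mol
H: 14.37 g ÷ 1.008 g/mol = 14.26 mol
Divide by the smallest (7.13 mol C): C 1.000, H 1.999
≈ 1:2 → CH2
Empirical-formula mass = 14.03 g/mol
n = 28.3 / 14.03 = 2.02 ≈ 2
Molecular formula = (CH2)×2 = C2H4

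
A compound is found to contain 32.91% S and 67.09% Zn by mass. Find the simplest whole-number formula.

Assume 100 g: 32.91 g S, 67.09 g Zn.
n(S) = 32.91/32.07 = 1.026, n(Zn) = 67.09/65.38 = 1.026
Smallest is Zn at 1.026 mol; normalising gives S 1.000, Zn 1.000
→ SZn

SZn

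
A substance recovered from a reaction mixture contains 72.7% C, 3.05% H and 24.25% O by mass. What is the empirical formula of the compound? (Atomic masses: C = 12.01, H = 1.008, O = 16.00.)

Assume 100 g: 72.7 g C, 3.05 g H, 24.25 g O.
n(C) = 72.7/12.01 = 6.053, n(H) = 3.05/1.008 = 3.026, n(O) = 24.25/16.00 = 1.516
Divide by the smallest (1.516 mol O): C 3.994, H 1.996, O 1.000
≈ 4:2:1 → C4H2O

C4H2O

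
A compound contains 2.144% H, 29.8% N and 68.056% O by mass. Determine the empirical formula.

HNO2

Assume 100 g: 2.144 g H, 29.8 g N, 68.056 g O.
n(H) = 2.144/1.008 = 2.127, n(N) = 29.8/14.01 = 2.127, n(O) = 68.056/16.00 = 4.253
Ratios (÷ 2.127): H 1.000, N 1.000, O 2.000
≈ 1:1:2 → HNO2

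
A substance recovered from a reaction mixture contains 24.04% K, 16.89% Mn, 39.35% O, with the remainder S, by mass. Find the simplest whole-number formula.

Assume 100 g: 24.04 g K, 16.89 g Mn, 39.35 g O, 19.72 g S.
Moles — K: 24.04 / 39.10 = 0.6148 mol; Mn: 16.89 / 54.94 = 0.3074 mol; O: 39.35 / 16.00 = 2.459 mol; S: 19.72 / 32.07 = 0.6149 mol
Divide by the smallest (0.3074 mol Mn): K 2.000, Mn 1.000, O 8.000, S 2.000
Ratio ≈ 2:1:8:2, so the empirical formula is K2MnO8S2

K2MnO8S2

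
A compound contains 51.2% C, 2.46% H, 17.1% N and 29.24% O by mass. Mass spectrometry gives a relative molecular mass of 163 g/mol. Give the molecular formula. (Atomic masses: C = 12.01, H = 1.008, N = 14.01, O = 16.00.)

Assume 100 g: 51.2 g C, 2.46 g H, 17.1 g N, 29.24 g O.
n(C) = 51.2/12.01 = 4.263, n(H) = 2.46/1.008 = 2.44, n(N) = 17.1/14.01 = 1.221, n(O) = 29.24/16.00 = 1.827
Divide by the smallest (1.221 mol N): C 3.493, H 1.999, N 1.000, O 1.497
Multiply by 2: C 6.99, H 4.00, N 2.00, O 2.99 → C7H4N2O3
Empirical-formula mass = 164.12 g/mol
n = 163 / 164.12 = 0.99 ≈ 1
Molecular formula = empirical formula = C7H4N2O3

C7H4N2O3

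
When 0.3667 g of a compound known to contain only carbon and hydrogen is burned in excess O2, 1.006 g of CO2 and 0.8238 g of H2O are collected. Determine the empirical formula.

CH4

mol C = 1.006 / 44.01 = 0.02286; mass C = 0.02286 × 12.01 = 0.2745 g
mol H = 2 × (0.8238 / 18.02) = 0.09143; mass H = 0.09143 × 1.008 = 0.09216 g
Smallest is C at 0.02286 mol; normalising gives C 1.000, H 4.000
→ CH4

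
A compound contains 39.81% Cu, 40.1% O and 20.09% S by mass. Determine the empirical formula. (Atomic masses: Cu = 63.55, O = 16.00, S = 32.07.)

CuO4S

Assume 100 g: 39.81 g Cu, 40.1 g O, 20.09 g S.
Moles — Cu: 39.81 / 63.55 = 0.6264 mol; O: 40.1 / 16.00 = 2.506 mol; S: 20.09 / 32.07 = 0.6264 mol
Divide by the smallest (0.6264 mol Cu): Cu 1.000, O 4.001, S 1.000
→ CuO4S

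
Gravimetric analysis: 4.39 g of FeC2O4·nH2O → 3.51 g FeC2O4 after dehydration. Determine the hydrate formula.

Mass of water lost = 4.39 − 3.51 = 0.88 g → 0.88 / 18.02 = 0.04883 mol H2O
Molar mass of FeC2O4 = 143.87 g/mol → mol FeC2O4 = 3.51 / 143.87 = 0.0244
n = 0.04883 / 0.0244 = 2.00 ≈ 2 → FeC2O4·2H2O

FeC2O4·2H2O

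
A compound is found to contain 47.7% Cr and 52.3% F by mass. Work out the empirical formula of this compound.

CrF3

Assume 100 g: 47.7 g Cr, 52.3 g F.
Moles — Cr: 47.7 / 52.00 = 0.9173 mol; F: 52.3 / 19.00 = 2.753 mol
Smallest is Cr at 0.9173 mol; normalising gives Cr 1.000, F 3.001
≈ 1:3 → CrF3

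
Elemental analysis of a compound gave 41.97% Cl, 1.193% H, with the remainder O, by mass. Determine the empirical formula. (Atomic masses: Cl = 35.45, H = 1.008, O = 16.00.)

ClHO3

Assume 100 g: 41.97 g Cl, 1.193 g H, 56.837 g O.
n(Cl) = 41.97/35.45 = 1.184, n(H) = 1.193/1.008 = 1.184, n(O) = 56.837/16.00 = 3.552
Divide by the smallest (1.184 mol H): Cl 1.000, H 1.000, O 3.001
→ ClHO3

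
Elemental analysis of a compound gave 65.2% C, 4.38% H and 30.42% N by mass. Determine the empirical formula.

C5H4N2

Assume 100 g: 65.2 g C, 4.38 g H, 30.42 g N.
C: 65.2 g ÷ 12.01 g/mol = 5.429 mol
H: 4.38 g ÷ 1.008 g/mol = 4.345 mol
N: 30.42 g ÷ 14.01 g/mol = 2.171 mol
Divide by the smallest (2.171 mol N): C 2.500, H 2.001, N 1.000
Scaling by 2: C 5.00, H 4.00, N 2.00 → C5H4N2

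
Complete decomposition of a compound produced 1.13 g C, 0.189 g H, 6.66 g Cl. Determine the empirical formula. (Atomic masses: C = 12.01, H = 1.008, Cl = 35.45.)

Moles — C: 1.13 / 12.01 = 0.09409 mol; H: 0.189 / 1.008 = 0.1875 mol; Cl: 6.66 / 35.45 = 0.1879 mol
Ratios (÷ 0.09409): C 1.000, H 1.993, Cl 1.997
≈ 1:2:2 → CH2Cl2

CH2Cl2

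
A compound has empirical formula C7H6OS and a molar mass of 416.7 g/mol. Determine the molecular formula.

C21H18O3S3

Empirical-formula mass = 138.19 g/mol
n = 416.7 / 138.19 = 3.02 ≈ 3
Molecular formula = (C7H6OS)3 = C21H18O3S3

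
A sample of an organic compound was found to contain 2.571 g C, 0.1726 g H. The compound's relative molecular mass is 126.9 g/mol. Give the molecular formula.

Moles — C: 2.571 / 12.01 = 0.2141 mol; H: 0.1726 / 1.008 = 0.1712 mol
Smallest is H at 0.1712 mol; normalising gives C 1.250, H 1.000
Scaling by 4: C 5.00, H 4.00 → C5H4
Empirical-formula mass = 64.08 g/mol
n = 126.9 / 64.08 = 1.98 ≈ 2
Molecular formula = (C5H4)×2 = C10H8

C10H8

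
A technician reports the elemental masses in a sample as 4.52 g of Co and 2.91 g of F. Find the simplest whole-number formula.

Moles — Co: 4.52 / 58.93 = 0.0767 mol; F: 2.91 / 19.00 = 0.1532 mol
Smallest is Co at 0.0767 mol; normalising gives Co 1.000, F 1.997
→ CoF2

CoF2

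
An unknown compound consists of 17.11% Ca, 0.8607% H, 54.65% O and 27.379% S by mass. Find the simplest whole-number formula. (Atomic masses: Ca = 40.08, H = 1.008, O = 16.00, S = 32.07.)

CaH2O8S2

Assume 100 g: 17.11 g Ca, 0.8607 g H, 54.65 g O, 27.379 g S.
Moles — Ca: 17.11 / 40.08 = 0.4269 mol; H: 0.8607 / 1.008 = 0.8539 mol; O: 54.65 / 16.00 = 3.416 mol; S: 27.379 / 32.07 = 0.8537 mol
Smallest is Ca at 0.4269 mol; normalising gives Ca 1.000, H 2.000, O 8.001, S 2.000
→ CaH2O8S2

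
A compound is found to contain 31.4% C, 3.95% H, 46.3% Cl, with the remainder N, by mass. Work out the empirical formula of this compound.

Assume 100 g: 31.4 g C, 3.95 g H, 46.3 g Cl, 18.35 g N.
C: 31.4 g ÷ 12.01 g/mol = 2.614 mol
H: 3.95 g ÷ 1.008 g/mol = 3.919 mol
Cl: 46.3 g ÷ 35.45 g/mol = 1.306 mol
N: 18.35 g ÷ 14.01 g/mol = 1.31 mol
Ratios (÷ 1.306): C 2.002, H 3.000, Cl 1.000, N 1.003
≈ 2:3:1:1 → C2H3ClN

C2H3ClN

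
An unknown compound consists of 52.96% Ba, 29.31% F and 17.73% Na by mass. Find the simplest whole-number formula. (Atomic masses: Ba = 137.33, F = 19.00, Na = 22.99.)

BaF4Na2

Assume 100 g: 52.96 g Ba, 29.31 g F, 17.73 g Na.
n(Ba) = 52.96/137.33 = 0.3856, n(F) = 29.31/19.00 = 1.543, n(Na) = 17.73/22.99 = 0.7712
Ratios (÷ 0.3856): Ba 1.000, F 4.000, Na 2.000
≈ 1:4:2 → BaF4Na2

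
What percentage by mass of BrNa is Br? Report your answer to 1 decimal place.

Molar mass = 1(79.90) + 1(22.99) = 102.890 g/mol
Mass of Br per mole = 1 × 79.90 = 79.900 g
% Br = 79.900 / 102.890 × 100 = 77.7%

77.7%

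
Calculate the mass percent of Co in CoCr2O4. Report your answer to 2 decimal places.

Molar mass = 1(58.93) + 2(52.00) + 4(16.00) = 226.930 g/mol
Mass of Co per mole = 1 × 58.93 = 58.930 g
% Co = 58.930 / 226.930 × 100 = 25.97%

25.97%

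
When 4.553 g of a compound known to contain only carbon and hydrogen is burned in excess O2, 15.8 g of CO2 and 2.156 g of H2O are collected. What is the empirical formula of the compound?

C3H2

mol C = 15.8 / 44.01 = 0.3590; mass C = 0.3590 × 12.01 = 4.312 g
mol H = 2 × (2.156 / 18.02) = 0.2393; mass H = 0.2393 × 1.008 = 0.2412 g
Smallest is H at 0.2393 mol; normalising gives C 1.500, H 1.000
Scaling by 2: C 3.00, H 2.00 → C3H2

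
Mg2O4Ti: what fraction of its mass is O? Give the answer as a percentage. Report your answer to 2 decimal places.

Molar mass = 2(24.31) + 4(16.00) + 1(47.87) = 160.490 g/mol
Mass of O per mole = 4 × 16.00 = 64.000 g
% O = 64.000 / 160.490 × 100 = 39.88%

39.88%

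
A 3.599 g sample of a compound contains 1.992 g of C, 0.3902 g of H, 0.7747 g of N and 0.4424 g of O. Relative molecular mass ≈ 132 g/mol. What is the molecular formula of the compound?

C6H14N2O

Moles — C: 1.992 / 12.01 = 0.1659 mol; H: 0.3902 / 1.008 = 0.3871 mol; N: 0.7747 / 14.01 = 0.0553 mol; O: 0.4424 / 16.00 = 0.02765 mol
Divide by the smallest (0.02765 mol O): C 5.999, H 14.000, N 2.000, O 1.000
≈ 6:14:2:1 → C6H14N2O
Empirical-formula mass = 130.19 g/mol
n = 132 / 130.19 = 1.01 ≈ 1
Molecular formula = empirical formula = C6H14N2O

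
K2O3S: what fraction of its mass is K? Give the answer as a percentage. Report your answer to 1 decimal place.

49.4%

Molar mass = 2(39.10) + 3(16.00) + 1(32.07) = 158.270 g/mol
Mass of K per mole = 2 × 39.10 = 78.200 g
% K = 78.200 / 158.270 × 100 = 49.4%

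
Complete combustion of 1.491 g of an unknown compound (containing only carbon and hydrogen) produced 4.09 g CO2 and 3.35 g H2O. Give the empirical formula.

CH4

mol C = 4.09 / 44.01 = 0.09293; mass C = 0.09293 × 12.01 = 1.116 g
mol H = 2 × (3.35 / 18.02) = 0.3718; mass H = 0.3718 × 1.008 = 0.3748 g
Ratios (÷ 0.09293): C 1.000, H 4.001
≈ 1:4 → CH4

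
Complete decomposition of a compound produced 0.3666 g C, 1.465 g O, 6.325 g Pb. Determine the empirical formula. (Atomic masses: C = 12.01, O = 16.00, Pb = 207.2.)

CO3Pb

Moles — C: 0.3666 / 12.01 = 0.03052 mol; O: 1.465 / 16.00 = 0.09156 mol; Pb: 6.325 / 207.2 = 0.03053 mol
Ratios (÷ 0.03052): C 1.000, O 3.000, Pb 1.000
≈ 1:3:1 → CO3Pb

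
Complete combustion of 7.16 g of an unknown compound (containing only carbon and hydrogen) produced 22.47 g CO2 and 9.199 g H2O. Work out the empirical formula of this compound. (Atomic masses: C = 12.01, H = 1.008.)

mol C = 22.47 / 44.01 = 0.5106; mass C = 0.5106 × 12.01 = 6.132 g
mol H = 2 × (9.199 / 18.02) = 1.021; mass H = 1.021 × 1.008 = 1.029 g
Divide by the smallest (0.5106 mol C): C 1.000, H 2.000
Ratio ≈ 1:2, so the empirical formula is CH2

CH2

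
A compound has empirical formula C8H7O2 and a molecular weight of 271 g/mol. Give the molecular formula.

Empirical-formula mass = 135.14 g/mol
n = 271 / 135.14 = 2.01 ≈ 2
Molecular formula = (C8H7O2)2 = C16H14O4

C16H14O4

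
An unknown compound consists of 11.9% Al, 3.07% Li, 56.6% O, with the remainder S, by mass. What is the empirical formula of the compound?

Assume 100 g: 11.9 g Al, 3.07 g Li, 56.6 g O, 28.43 g S.
n(Al) = 11.9/26.98 = 0.4411, n(Li) = 3.07/6.94 = 0.4424, n(O) = 56.6/16.00 = 3.538, n(S) = 28.43/32.07 = 0.8865
Smallest is Al at 0.4411 mol; normalising gives Al 1.000, Li 1.003, O 8.020, S 2.010
→ AlLiO8S2

AlLiO8S2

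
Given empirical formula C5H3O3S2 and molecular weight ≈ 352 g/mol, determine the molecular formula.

C10H6O6S4

Empirical-formula mass = 175.21 g/mol
n = 352 / 175.21 = 2.01 ≈ 2
Molecular formula = (C5H3O3S2)2 = C10H6O6S4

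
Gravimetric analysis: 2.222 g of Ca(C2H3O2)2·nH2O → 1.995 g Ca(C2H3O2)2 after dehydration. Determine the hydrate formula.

Mass of water lost = 2.222 − 1.995 = 0.227 g → 0.227 / 18.02 = 0.0126 mol H2O
Molar mass of Ca(C2H3O2)2 = 158.17 g/mol → mol Ca(C2H3O2)2 = 1.995 / 158.17 = 0.01261
n = 0.0126 / 0.01261 = 1.00 ≈ 1 → Ca(C2H3O2)2·H2O

Ca(C2H3O2)2·H2O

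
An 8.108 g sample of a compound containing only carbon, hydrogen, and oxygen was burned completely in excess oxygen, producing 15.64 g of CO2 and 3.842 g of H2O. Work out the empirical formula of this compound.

mol C = 15.64 / 44.01 = 0.3554; mass C = 0.3554 × 12.01 = 4.268 g
mol H = 2 × (3.842 / 18.02) = 0.4264; mass H = 0.4264 × 1.008 = 0.4298 g
mass O = 8.108 − (4.698) = 3.410 g → mol O = 0.2131
Divide by the smallest (0.2131 mol O): C 1.667, H 2.001, O 1.000
×3: C 5.00, H 6.00, O 3.00 → C5H6O3

C5H6O3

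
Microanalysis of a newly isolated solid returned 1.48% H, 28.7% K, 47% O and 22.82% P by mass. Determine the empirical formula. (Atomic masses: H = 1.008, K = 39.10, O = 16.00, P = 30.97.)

H2KO4P

Assume 100 g: 1.48 g H, 28.7 g K, 47 g O, 22.82 g P.
Moles — H: 1.48 / 1.008 = 1.468 mol; K: 28.7 / 39.10 = 0.734 mol; O: 47 / 16.00 = 2.938 mol; P: 22.82 / 30.97 = 0.7368 mol
Smallest is K at 0.734 mol; normalising gives H 2.000, K 1.000, O 4.002, P 1.004
→ H2KO4P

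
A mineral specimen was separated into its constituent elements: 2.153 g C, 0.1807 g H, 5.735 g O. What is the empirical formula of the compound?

CHO2

n(C) = 2.153/12.01 = 0.1793, n(H) = 0.1807/1.008 = 0.1793, n(O) = 5.735/16.00 = 0.3584
Divide by the smallest (0.1793 mol H): C 1.000, H 1.000, O 1.999
≈ 1:1:2 → CHO2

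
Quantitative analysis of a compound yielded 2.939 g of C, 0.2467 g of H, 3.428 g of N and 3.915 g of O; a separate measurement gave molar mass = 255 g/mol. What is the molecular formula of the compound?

C6H6N6O6

C: 2.939 g ÷ 12.01 g/mol = 0.2447 mol
H: 0.2467 g ÷ 1.008 g/mol = 0.2447 mol
N: 3.428 g ÷ 14.01 g/mol = 0.2447 mol
O: 3.915 g ÷ 16.00 g/mol = 0.2447 mol
Divide by the smallest (0.2447 mol N): C 1.000, H 1.000, N 1.000, O 1.000
Ratio ≈ 1:1:1:1, so the empirical formula is CHNO
Empirical-formula mass = 43.03 g/mol
n = 255 / 43.03 = 5.93 ≈ 6
Molecular formula = (CHNO)×6 = C6H6N6O6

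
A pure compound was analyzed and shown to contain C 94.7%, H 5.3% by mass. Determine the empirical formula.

Assume 100 g: 94.7 g C, 5.3 g H.
C: 94.7 g ÷ 12.01 g/mol = 7.885 mol
H: 5.3 g ÷ 1.008 g/mol = 5.258 mol
Ratios (÷ 5.258): C 1.500, H 1.000
Multiply by 2: C 3.00, H 2.00 → C3H2

C3H2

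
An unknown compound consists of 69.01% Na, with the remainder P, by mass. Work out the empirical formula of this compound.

Assume 100 g: 69.01 g Na, 30.99 g P.
n(Na) = 69.01/22.99 = 3.002, n(P) = 30.99/30.97 = 1.001
Smallest is P at 1.001 mol; normalising gives Na 3.000, P 1.000
Ratio ≈ 3:1, so the empirical formula is Na3P

Na3P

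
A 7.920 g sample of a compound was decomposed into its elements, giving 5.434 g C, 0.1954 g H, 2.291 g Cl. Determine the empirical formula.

C7H3Cl

n(C) = 5.434/12.01 = 0.4525, n(H) = 0.1954/1.008 = 0.1938, n(Cl) = 2.291/35.45 = 0.06463
Ratios (÷ 0.06463): C 7.001, H 3.000, Cl 1.000
≈ 7:3:1 → C7H3Cl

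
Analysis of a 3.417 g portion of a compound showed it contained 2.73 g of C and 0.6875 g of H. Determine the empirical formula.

CH3

C: 2.73 g ÷ 12.01 g/mol = 0.2273 mol
H: 0.6875 g ÷ 1.008 g/mol = 0.682 mol
Smallest is C at 0.2273 mol; normalising gives C 1.000, H 3.000
≈ 1:3 → CH3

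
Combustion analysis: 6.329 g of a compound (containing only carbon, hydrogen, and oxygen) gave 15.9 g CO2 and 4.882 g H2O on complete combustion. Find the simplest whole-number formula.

mol C = 15.9 / 44.01 = 0.3613; mass C = 0.3613 × 12.01 = 4.339 g
mol H = 2 × (4.882 / 18.02) = 0.5418; mass H = 0.5418 × 1.008 = 0.5462 g
mass O = 6.329 − (4.885) = 1.444 g → mol O = 0.09024
Ratios (÷ 0.09024): C 4.004, H 6.004, O 1.000
Ratio ≈ 4:6:1, so the empirical formula is C4H6O

C4H6O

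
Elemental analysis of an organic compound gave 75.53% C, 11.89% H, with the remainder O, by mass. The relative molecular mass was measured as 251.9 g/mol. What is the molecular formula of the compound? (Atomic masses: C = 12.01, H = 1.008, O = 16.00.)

Assume 100 g: 75.53 g C, 11.89 g H, 12.58 g O.
C: 75.53 g ÷ 12.01 g/mol = 6.289 mol
H: 11.89 g ÷ 1.008 g/mol = 11.8 mol
O: 12.58 g ÷ 16.00 g/mol = 0.7863 mol
Divide by the smallest (0.7863 mol O): C 7.999, H 15.002, O 1.000
≈ 8:15:1 → C8H15O
Empirical-formula mass = 127.20 g/mol
n = 251.9 / 127.20 = 1.98 ≈ 2
Molecular formula = (C8H15O)×2 = C16H30O2

C16H30O2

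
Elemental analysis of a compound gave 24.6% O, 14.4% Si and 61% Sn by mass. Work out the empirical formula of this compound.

O3SiSn

Assume 100 g: 24.6 g O, 14.4 g Si, 61 g Sn.
Moles — O: 24.6 / 16.00 = 1.538 mol; Si: 14.4 / 28.09 = 0.5126 mol; Sn: 61 / 118.71 = 0.5139 mol
Ratios (÷ 0.5126): O 2.999, Si 1.000, Sn 1.002
Ratio ≈ 3:1:1, so the empirical formula is O3SiSn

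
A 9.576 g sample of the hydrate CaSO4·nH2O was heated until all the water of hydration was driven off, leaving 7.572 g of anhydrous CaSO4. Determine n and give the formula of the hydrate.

Mass of water lost = 9.576 − 7.572 = 2.004 g → 2.004 / 18.02 = 0.1112 mol H2O
Molar mass of CaSO4 = 136.15 g/mol → mol CaSO4 = 7.572 / 136.15 = 0.05562
n = 0.1112 / 0.05562 = 2.00 ≈ 2 → CaSO4·2H2O

CaSO4·2H2O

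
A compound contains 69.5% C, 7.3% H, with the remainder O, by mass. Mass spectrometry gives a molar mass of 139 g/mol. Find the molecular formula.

C8H10O2

Assume 100 g: 69.5 g C, 7.3 g H, 23.2 g O.
n(C) = 69.5/12.01 = 5.787, n(H) = 7.3/1.008 = 7.242, n(O) = 23.2/16.00 = 1.45
Smallest is O at 1.45 mol; normalising gives C 3.991, H 4.995, O 1.000
Ratio ≈ 4:5:1, so the empirical formula is C4H5O
Empirical-formula mass = 69.08 g/mol
n = 139 / 69.08 = 2.01 ≈ 2
Molecular formula = (C4H5O)×2 = C8H10O2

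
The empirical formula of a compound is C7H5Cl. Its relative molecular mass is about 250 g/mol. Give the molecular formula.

Empirical-formula mass = 124.56 g/mol
n = 250 / 124.56 = 2.01 ≈ 2
Molecular formula = (C7H5Cl)2 = C14H10Cl2

C14H10Cl2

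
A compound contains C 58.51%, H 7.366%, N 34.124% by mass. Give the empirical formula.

C2H3N

Assume 100 g: 58.51 g C, 7.366 g H, 34.124 g N.
C: 58.51 g ÷ 12.01 g/mol = 4.872 mol
H: 7.366 g ÷ 1.008 g/mol = 7.308 mol
N: 34.124 g ÷ 14.01 g/mol = 2.436 mol
Smallest is N at 2.436 mol; normalising gives C 2.000, H 3.000, N 1.000
→ C2H3N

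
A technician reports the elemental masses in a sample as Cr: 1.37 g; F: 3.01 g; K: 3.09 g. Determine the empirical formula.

CrF6K3

Moles — Cr: 1.37 / 52.00 = 0.02635 mol; F: 3.01 / 19.00 = 0.1584 mol; K: 3.09 / 39.10 = 0.07903 mol
Smallest is Cr at 0.02635 mol; normalising gives Cr 1.000, F 6.013, K 3.000
Ratio ≈ 1:6:3, so the empirical formula is CrF6K3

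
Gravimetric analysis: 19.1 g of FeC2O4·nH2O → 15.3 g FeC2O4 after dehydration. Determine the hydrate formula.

Mass of water lost = 19.1 − 15.3 = 3.8 g → 3.8 / 18.02 = 0.2109 mol H2O
Molar mass of FeC2O4 = 143.87 g/mol → mol FeC2O4 = 15.3 / 143.87 = 0.1063
n = 0.2109 / 0.1063 = 1.98 ≈ 2 → FeC2O4·2H2O

FeC2O4·2H2O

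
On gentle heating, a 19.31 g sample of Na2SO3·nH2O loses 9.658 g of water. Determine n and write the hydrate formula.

Na2SO3·7H2O

Mass of anhydrous Na2SO3 = 19.31 − 9.658 = 9.652 g
mol H2O = 9.658 / 18.02 = 0.536
Molar mass of Na2SO3 = 126.05 g/mol → mol Na2SO3 = 9.652 / 126.05 = 0.07657
n = 0.536 / 0.07657 = 7.00 ≈ 7 → Na2SO3·7H2O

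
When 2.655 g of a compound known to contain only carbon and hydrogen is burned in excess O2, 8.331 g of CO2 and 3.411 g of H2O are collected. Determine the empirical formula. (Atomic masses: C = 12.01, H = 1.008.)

mol C = 8.331 / 44.01 = 0.1893; mass C = 0.1893 × 12.01 = 2.273 g
mol H = 2 × (3.411 / 18.02) = 0.3786; mass H = 0.3786 × 1.008 = 0.3816 g
Divide by the smallest (0.1893 mol C): C 1.000, H 2.000
→ CH2

CH2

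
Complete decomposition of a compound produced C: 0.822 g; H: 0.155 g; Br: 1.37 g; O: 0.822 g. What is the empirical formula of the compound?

C4H9BrO3

n(C) = 0.822/12.01 = 0.06844, n(H) = 0.155/1.008 = 0.1538, n(Br) = 1.37/79.90 = 0.01715, n(O) = 0.822/16.00 = 0.05137
Divide by the smallest (0.01715 mol Br): C 3.992, H 8.968, Br 1.000, O 2.996
≈ 4:9:1:3 → C4H9BrO3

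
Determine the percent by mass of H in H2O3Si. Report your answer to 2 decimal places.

Molar mass = 2(1.008) + 3(16.00) + 1(28.09) = 78.106 g/mol
Mass of H per mole = 2 × 1.008 = 2.016 g
% H = 2.016 / 78.106 × 100 = 2.58%

2.58%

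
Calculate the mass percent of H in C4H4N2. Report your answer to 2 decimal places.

5.03%

Molar mass = 4(12.01) + 4(1.008) + 2(14.01) = 80.092 g/mol
Mass of H per mole = 4 × 1.008 = 4.032 g
% H = 4.032 / 80.092 × 100 = 5.03%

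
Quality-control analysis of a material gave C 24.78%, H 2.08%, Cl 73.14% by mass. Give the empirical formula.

Assume 100 g: 24.78 g C, 2.08 g H, 73.14 g Cl.
Moles — C: 24.78 / 12.01 = 2.063 mol; H: 2.08 / 1.008 = 2.063 mol; Cl: 73.14 / 35.45 = 2.063 mol
Ratios (÷ 2.063): C 1.000, H 1.000, Cl 1.000
≈ 1:1:1 → CHCl

CHCl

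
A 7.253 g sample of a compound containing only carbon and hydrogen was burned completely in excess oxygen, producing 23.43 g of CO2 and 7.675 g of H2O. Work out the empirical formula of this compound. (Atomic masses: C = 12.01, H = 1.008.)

C5H8

mol C = 23.43 / 44.01 = 0.5324; mass C = 0.5324 × 12.01 = 6.394 g
mol H = 2 × (7.675 / 18.02) = 0.8518; mass H = 0.8518 × 1.008 = 0.8586 g
Divide by the smallest (0.5324 mol C): C 1.000, H 1.600
Multiply by 5: C 5.00, H 8.00 → C5H8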